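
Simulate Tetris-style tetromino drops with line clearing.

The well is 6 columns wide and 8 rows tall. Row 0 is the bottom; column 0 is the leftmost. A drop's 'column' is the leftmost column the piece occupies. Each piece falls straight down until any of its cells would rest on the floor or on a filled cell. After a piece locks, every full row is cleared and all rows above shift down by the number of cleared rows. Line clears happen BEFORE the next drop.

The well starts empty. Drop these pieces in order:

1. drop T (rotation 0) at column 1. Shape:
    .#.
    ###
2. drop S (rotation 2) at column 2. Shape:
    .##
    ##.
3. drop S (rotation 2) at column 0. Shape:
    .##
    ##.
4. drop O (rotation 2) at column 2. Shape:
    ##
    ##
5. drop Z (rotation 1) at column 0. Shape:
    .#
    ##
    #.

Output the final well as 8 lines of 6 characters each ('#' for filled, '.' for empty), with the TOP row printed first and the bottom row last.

Drop 1: T rot0 at col 1 lands with bottom-row=0; cleared 0 line(s) (total 0); column heights now [0 1 2 1 0 0], max=2
Drop 2: S rot2 at col 2 lands with bottom-row=2; cleared 0 line(s) (total 0); column heights now [0 1 3 4 4 0], max=4
Drop 3: S rot2 at col 0 lands with bottom-row=2; cleared 0 line(s) (total 0); column heights now [3 4 4 4 4 0], max=4
Drop 4: O rot2 at col 2 lands with bottom-row=4; cleared 0 line(s) (total 0); column heights now [3 4 6 6 4 0], max=6
Drop 5: Z rot1 at col 0 lands with bottom-row=3; cleared 0 line(s) (total 0); column heights now [5 6 6 6 4 0], max=6

Answer: ......
......
.###..
####..
#####.
####..
..#...
.###..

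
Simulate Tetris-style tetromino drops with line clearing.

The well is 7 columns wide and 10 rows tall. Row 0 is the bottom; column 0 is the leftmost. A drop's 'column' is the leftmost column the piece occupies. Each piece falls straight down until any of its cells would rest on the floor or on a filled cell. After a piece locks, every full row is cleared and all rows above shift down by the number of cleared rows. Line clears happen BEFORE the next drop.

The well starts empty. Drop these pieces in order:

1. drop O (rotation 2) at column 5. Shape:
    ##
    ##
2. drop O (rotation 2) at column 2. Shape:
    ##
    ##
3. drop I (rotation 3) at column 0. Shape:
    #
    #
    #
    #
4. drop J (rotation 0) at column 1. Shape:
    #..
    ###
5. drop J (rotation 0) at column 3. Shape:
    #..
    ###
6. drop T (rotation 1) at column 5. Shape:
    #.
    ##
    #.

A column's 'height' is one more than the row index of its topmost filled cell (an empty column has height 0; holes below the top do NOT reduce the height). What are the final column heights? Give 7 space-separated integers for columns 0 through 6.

Drop 1: O rot2 at col 5 lands with bottom-row=0; cleared 0 line(s) (total 0); column heights now [0 0 0 0 0 2 2], max=2
Drop 2: O rot2 at col 2 lands with bottom-row=0; cleared 0 line(s) (total 0); column heights now [0 0 2 2 0 2 2], max=2
Drop 3: I rot3 at col 0 lands with bottom-row=0; cleared 0 line(s) (total 0); column heights now [4 0 2 2 0 2 2], max=4
Drop 4: J rot0 at col 1 lands with bottom-row=2; cleared 0 line(s) (total 0); column heights now [4 4 3 3 0 2 2], max=4
Drop 5: J rot0 at col 3 lands with bottom-row=3; cleared 0 line(s) (total 0); column heights now [4 4 3 5 4 4 2], max=5
Drop 6: T rot1 at col 5 lands with bottom-row=4; cleared 0 line(s) (total 0); column heights now [4 4 3 5 4 7 6], max=7

Answer: 4 4 3 5 4 7 6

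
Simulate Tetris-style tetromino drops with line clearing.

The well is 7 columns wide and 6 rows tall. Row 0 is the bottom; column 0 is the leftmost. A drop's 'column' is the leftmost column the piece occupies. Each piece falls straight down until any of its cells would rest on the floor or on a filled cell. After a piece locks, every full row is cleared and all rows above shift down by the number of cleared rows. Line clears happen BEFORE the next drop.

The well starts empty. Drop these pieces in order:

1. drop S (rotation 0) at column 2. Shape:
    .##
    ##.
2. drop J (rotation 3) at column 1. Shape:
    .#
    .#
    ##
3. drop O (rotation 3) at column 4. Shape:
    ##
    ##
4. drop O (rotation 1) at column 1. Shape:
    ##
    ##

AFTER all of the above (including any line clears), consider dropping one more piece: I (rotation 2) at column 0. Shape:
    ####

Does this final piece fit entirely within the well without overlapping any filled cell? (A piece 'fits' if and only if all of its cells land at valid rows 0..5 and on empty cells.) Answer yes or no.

Answer: no

Derivation:
Drop 1: S rot0 at col 2 lands with bottom-row=0; cleared 0 line(s) (total 0); column heights now [0 0 1 2 2 0 0], max=2
Drop 2: J rot3 at col 1 lands with bottom-row=1; cleared 0 line(s) (total 0); column heights now [0 2 4 2 2 0 0], max=4
Drop 3: O rot3 at col 4 lands with bottom-row=2; cleared 0 line(s) (total 0); column heights now [0 2 4 2 4 4 0], max=4
Drop 4: O rot1 at col 1 lands with bottom-row=4; cleared 0 line(s) (total 0); column heights now [0 6 6 2 4 4 0], max=6
Test piece I rot2 at col 0 (width 4): heights before test = [0 6 6 2 4 4 0]; fits = False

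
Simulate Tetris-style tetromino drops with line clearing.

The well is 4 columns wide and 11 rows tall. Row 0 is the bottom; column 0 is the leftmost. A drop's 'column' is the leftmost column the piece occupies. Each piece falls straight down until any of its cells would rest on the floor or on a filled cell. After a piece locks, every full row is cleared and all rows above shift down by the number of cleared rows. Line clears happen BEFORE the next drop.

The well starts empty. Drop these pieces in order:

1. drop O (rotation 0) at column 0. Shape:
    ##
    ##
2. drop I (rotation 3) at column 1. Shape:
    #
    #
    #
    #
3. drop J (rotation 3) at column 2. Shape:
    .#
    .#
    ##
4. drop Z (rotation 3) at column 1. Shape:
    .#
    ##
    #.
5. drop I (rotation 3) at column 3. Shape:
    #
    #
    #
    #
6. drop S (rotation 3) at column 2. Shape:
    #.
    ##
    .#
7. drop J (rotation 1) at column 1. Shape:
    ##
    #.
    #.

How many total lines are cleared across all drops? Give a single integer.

Drop 1: O rot0 at col 0 lands with bottom-row=0; cleared 0 line(s) (total 0); column heights now [2 2 0 0], max=2
Drop 2: I rot3 at col 1 lands with bottom-row=2; cleared 0 line(s) (total 0); column heights now [2 6 0 0], max=6
Drop 3: J rot3 at col 2 lands with bottom-row=0; cleared 1 line(s) (total 1); column heights now [1 5 0 2], max=5
Drop 4: Z rot3 at col 1 lands with bottom-row=5; cleared 0 line(s) (total 1); column heights now [1 7 8 2], max=8
Drop 5: I rot3 at col 3 lands with bottom-row=2; cleared 0 line(s) (total 1); column heights now [1 7 8 6], max=8
Drop 6: S rot3 at col 2 lands with bottom-row=7; cleared 0 line(s) (total 1); column heights now [1 7 10 9], max=10
Drop 7: J rot1 at col 1 lands with bottom-row=8; cleared 0 line(s) (total 1); column heights now [1 11 11 9], max=11

Answer: 1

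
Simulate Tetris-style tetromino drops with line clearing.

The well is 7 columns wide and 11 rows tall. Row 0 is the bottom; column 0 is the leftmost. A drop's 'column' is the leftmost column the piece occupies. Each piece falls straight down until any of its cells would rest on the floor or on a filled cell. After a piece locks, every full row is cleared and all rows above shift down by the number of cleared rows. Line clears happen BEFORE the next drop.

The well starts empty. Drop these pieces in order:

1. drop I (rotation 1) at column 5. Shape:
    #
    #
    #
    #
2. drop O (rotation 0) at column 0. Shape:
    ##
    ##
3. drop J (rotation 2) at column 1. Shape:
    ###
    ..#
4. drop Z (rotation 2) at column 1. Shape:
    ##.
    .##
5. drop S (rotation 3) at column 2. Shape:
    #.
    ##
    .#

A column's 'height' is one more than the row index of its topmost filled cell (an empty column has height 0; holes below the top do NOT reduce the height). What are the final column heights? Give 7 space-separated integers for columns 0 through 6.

Answer: 2 5 7 6 0 4 0

Derivation:
Drop 1: I rot1 at col 5 lands with bottom-row=0; cleared 0 line(s) (total 0); column heights now [0 0 0 0 0 4 0], max=4
Drop 2: O rot0 at col 0 lands with bottom-row=0; cleared 0 line(s) (total 0); column heights now [2 2 0 0 0 4 0], max=4
Drop 3: J rot2 at col 1 lands with bottom-row=1; cleared 0 line(s) (total 0); column heights now [2 3 3 3 0 4 0], max=4
Drop 4: Z rot2 at col 1 lands with bottom-row=3; cleared 0 line(s) (total 0); column heights now [2 5 5 4 0 4 0], max=5
Drop 5: S rot3 at col 2 lands with bottom-row=4; cleared 0 line(s) (total 0); column heights now [2 5 7 6 0 4 0], max=7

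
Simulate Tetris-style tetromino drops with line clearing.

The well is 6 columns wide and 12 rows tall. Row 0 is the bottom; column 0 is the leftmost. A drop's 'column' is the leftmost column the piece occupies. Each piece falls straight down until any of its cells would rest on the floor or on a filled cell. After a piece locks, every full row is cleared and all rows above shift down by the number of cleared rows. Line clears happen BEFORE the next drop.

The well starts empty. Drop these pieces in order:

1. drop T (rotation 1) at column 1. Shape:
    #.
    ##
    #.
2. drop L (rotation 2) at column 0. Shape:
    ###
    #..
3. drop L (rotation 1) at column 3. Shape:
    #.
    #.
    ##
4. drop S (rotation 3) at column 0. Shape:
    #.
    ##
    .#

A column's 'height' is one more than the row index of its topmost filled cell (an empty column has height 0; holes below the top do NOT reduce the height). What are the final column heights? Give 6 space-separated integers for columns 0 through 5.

Drop 1: T rot1 at col 1 lands with bottom-row=0; cleared 0 line(s) (total 0); column heights now [0 3 2 0 0 0], max=3
Drop 2: L rot2 at col 0 lands with bottom-row=2; cleared 0 line(s) (total 0); column heights now [4 4 4 0 0 0], max=4
Drop 3: L rot1 at col 3 lands with bottom-row=0; cleared 0 line(s) (total 0); column heights now [4 4 4 3 1 0], max=4
Drop 4: S rot3 at col 0 lands with bottom-row=4; cleared 0 line(s) (total 0); column heights now [7 6 4 3 1 0], max=7

Answer: 7 6 4 3 1 0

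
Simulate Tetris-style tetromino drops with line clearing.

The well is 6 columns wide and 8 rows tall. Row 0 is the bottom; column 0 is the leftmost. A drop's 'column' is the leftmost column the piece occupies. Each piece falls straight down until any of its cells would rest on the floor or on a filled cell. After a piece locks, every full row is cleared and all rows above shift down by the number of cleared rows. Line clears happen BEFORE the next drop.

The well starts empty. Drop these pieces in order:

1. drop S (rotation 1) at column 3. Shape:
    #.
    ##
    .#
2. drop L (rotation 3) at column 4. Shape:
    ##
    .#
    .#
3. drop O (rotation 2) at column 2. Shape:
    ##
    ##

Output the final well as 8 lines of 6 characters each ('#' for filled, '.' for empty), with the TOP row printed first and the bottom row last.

Answer: ......
......
......
..##..
..##..
...###
...###
....##

Derivation:
Drop 1: S rot1 at col 3 lands with bottom-row=0; cleared 0 line(s) (total 0); column heights now [0 0 0 3 2 0], max=3
Drop 2: L rot3 at col 4 lands with bottom-row=0; cleared 0 line(s) (total 0); column heights now [0 0 0 3 3 3], max=3
Drop 3: O rot2 at col 2 lands with bottom-row=3; cleared 0 line(s) (total 0); column heights now [0 0 5 5 3 3], max=5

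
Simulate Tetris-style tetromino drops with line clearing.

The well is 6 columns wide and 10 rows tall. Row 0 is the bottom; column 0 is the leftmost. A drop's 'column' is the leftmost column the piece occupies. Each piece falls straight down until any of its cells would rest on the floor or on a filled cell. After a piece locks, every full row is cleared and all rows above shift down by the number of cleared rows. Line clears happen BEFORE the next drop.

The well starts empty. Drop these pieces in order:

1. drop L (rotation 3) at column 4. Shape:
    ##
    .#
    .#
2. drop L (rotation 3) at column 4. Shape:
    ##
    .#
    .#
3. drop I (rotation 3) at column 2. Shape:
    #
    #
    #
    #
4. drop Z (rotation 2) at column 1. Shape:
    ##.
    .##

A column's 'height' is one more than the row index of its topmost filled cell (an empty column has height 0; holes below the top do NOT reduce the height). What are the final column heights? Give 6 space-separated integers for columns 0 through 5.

Answer: 0 6 6 5 6 6

Derivation:
Drop 1: L rot3 at col 4 lands with bottom-row=0; cleared 0 line(s) (total 0); column heights now [0 0 0 0 3 3], max=3
Drop 2: L rot3 at col 4 lands with bottom-row=3; cleared 0 line(s) (total 0); column heights now [0 0 0 0 6 6], max=6
Drop 3: I rot3 at col 2 lands with bottom-row=0; cleared 0 line(s) (total 0); column heights now [0 0 4 0 6 6], max=6
Drop 4: Z rot2 at col 1 lands with bottom-row=4; cleared 0 line(s) (total 0); column heights now [0 6 6 5 6 6], max=6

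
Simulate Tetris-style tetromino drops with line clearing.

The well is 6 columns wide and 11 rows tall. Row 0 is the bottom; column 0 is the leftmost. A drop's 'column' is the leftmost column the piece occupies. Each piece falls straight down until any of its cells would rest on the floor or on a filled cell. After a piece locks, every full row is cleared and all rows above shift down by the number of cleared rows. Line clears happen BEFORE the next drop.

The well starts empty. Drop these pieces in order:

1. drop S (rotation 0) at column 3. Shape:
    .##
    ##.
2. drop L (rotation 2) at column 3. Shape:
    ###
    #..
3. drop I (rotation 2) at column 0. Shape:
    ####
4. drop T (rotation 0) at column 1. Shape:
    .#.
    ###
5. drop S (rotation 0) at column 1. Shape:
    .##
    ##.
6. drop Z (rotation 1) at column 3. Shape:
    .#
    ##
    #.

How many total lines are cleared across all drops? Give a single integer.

Drop 1: S rot0 at col 3 lands with bottom-row=0; cleared 0 line(s) (total 0); column heights now [0 0 0 1 2 2], max=2
Drop 2: L rot2 at col 3 lands with bottom-row=1; cleared 0 line(s) (total 0); column heights now [0 0 0 3 3 3], max=3
Drop 3: I rot2 at col 0 lands with bottom-row=3; cleared 0 line(s) (total 0); column heights now [4 4 4 4 3 3], max=4
Drop 4: T rot0 at col 1 lands with bottom-row=4; cleared 0 line(s) (total 0); column heights now [4 5 6 5 3 3], max=6
Drop 5: S rot0 at col 1 lands with bottom-row=6; cleared 0 line(s) (total 0); column heights now [4 7 8 8 3 3], max=8
Drop 6: Z rot1 at col 3 lands with bottom-row=8; cleared 0 line(s) (total 0); column heights now [4 7 8 10 11 3], max=11

Answer: 0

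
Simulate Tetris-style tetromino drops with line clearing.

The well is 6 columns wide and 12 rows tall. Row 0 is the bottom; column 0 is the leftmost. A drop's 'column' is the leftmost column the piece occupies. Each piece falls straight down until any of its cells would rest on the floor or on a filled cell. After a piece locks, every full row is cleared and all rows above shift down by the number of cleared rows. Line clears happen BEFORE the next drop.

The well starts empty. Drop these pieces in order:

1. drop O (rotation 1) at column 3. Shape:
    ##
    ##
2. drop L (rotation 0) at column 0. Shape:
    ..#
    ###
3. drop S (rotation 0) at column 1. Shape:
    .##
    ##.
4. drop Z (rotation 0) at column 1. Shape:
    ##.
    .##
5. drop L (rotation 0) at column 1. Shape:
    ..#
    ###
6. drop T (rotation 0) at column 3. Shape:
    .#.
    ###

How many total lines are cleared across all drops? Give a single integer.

Answer: 0

Derivation:
Drop 1: O rot1 at col 3 lands with bottom-row=0; cleared 0 line(s) (total 0); column heights now [0 0 0 2 2 0], max=2
Drop 2: L rot0 at col 0 lands with bottom-row=0; cleared 0 line(s) (total 0); column heights now [1 1 2 2 2 0], max=2
Drop 3: S rot0 at col 1 lands with bottom-row=2; cleared 0 line(s) (total 0); column heights now [1 3 4 4 2 0], max=4
Drop 4: Z rot0 at col 1 lands with bottom-row=4; cleared 0 line(s) (total 0); column heights now [1 6 6 5 2 0], max=6
Drop 5: L rot0 at col 1 lands with bottom-row=6; cleared 0 line(s) (total 0); column heights now [1 7 7 8 2 0], max=8
Drop 6: T rot0 at col 3 lands with bottom-row=8; cleared 0 line(s) (total 0); column heights now [1 7 7 9 10 9], max=10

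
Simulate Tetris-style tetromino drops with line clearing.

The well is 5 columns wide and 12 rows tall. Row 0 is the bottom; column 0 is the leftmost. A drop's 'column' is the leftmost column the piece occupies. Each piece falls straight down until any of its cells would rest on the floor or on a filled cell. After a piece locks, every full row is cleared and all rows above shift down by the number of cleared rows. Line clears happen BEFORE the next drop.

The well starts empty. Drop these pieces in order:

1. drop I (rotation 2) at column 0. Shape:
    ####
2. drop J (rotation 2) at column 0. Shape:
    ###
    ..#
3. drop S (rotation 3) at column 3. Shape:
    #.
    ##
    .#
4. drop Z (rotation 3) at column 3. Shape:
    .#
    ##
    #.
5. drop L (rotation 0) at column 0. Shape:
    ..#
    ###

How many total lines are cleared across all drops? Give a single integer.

Answer: 1

Derivation:
Drop 1: I rot2 at col 0 lands with bottom-row=0; cleared 0 line(s) (total 0); column heights now [1 1 1 1 0], max=1
Drop 2: J rot2 at col 0 lands with bottom-row=1; cleared 0 line(s) (total 0); column heights now [3 3 3 1 0], max=3
Drop 3: S rot3 at col 3 lands with bottom-row=0; cleared 1 line(s) (total 1); column heights now [2 2 2 2 1], max=2
Drop 4: Z rot3 at col 3 lands with bottom-row=2; cleared 0 line(s) (total 1); column heights now [2 2 2 4 5], max=5
Drop 5: L rot0 at col 0 lands with bottom-row=2; cleared 0 line(s) (total 1); column heights now [3 3 4 4 5], max=5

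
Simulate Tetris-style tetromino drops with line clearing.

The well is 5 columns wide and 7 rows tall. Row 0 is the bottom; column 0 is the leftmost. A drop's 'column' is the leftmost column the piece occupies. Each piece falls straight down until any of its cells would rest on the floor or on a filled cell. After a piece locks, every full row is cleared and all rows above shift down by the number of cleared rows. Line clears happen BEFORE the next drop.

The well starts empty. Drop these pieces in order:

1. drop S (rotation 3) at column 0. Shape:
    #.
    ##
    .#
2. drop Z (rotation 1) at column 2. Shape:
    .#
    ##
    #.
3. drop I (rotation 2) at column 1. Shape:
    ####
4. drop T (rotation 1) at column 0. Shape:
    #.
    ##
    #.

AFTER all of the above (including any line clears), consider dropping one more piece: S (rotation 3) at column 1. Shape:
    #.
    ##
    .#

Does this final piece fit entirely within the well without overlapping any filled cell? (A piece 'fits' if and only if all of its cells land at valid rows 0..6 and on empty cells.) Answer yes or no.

Drop 1: S rot3 at col 0 lands with bottom-row=0; cleared 0 line(s) (total 0); column heights now [3 2 0 0 0], max=3
Drop 2: Z rot1 at col 2 lands with bottom-row=0; cleared 0 line(s) (total 0); column heights now [3 2 2 3 0], max=3
Drop 3: I rot2 at col 1 lands with bottom-row=3; cleared 0 line(s) (total 0); column heights now [3 4 4 4 4], max=4
Drop 4: T rot1 at col 0 lands with bottom-row=3; cleared 1 line(s) (total 1); column heights now [5 4 2 3 0], max=5
Test piece S rot3 at col 1 (width 2): heights before test = [5 4 2 3 0]; fits = True

Answer: yes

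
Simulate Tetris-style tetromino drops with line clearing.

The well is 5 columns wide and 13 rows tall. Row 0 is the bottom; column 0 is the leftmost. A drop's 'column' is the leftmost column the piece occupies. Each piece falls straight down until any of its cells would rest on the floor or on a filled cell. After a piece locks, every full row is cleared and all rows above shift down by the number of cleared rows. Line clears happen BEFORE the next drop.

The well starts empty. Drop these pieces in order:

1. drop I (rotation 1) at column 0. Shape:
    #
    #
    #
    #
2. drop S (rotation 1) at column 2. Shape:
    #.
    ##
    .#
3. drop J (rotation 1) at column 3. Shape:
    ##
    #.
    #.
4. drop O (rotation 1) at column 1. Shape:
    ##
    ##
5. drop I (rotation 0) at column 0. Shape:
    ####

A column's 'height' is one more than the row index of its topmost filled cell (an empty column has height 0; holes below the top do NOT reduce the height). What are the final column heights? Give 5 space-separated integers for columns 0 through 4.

Drop 1: I rot1 at col 0 lands with bottom-row=0; cleared 0 line(s) (total 0); column heights now [4 0 0 0 0], max=4
Drop 2: S rot1 at col 2 lands with bottom-row=0; cleared 0 line(s) (total 0); column heights now [4 0 3 2 0], max=4
Drop 3: J rot1 at col 3 lands with bottom-row=2; cleared 0 line(s) (total 0); column heights now [4 0 3 5 5], max=5
Drop 4: O rot1 at col 1 lands with bottom-row=3; cleared 0 line(s) (total 0); column heights now [4 5 5 5 5], max=5
Drop 5: I rot0 at col 0 lands with bottom-row=5; cleared 0 line(s) (total 0); column heights now [6 6 6 6 5], max=6

Answer: 6 6 6 6 5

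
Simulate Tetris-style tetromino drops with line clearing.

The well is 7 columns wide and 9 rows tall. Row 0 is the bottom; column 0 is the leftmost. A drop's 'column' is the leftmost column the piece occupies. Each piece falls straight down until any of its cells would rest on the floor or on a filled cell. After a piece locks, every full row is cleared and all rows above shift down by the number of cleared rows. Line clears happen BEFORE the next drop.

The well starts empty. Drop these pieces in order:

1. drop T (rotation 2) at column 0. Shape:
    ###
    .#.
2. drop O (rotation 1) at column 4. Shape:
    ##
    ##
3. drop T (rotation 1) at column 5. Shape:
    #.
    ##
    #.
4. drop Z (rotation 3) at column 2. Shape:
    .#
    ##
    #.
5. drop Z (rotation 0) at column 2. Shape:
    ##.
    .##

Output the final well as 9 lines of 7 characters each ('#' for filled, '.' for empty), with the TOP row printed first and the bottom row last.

Drop 1: T rot2 at col 0 lands with bottom-row=0; cleared 0 line(s) (total 0); column heights now [2 2 2 0 0 0 0], max=2
Drop 2: O rot1 at col 4 lands with bottom-row=0; cleared 0 line(s) (total 0); column heights now [2 2 2 0 2 2 0], max=2
Drop 3: T rot1 at col 5 lands with bottom-row=2; cleared 0 line(s) (total 0); column heights now [2 2 2 0 2 5 4], max=5
Drop 4: Z rot3 at col 2 lands with bottom-row=2; cleared 0 line(s) (total 0); column heights now [2 2 4 5 2 5 4], max=5
Drop 5: Z rot0 at col 2 lands with bottom-row=5; cleared 0 line(s) (total 0); column heights now [2 2 7 7 6 5 4], max=7

Answer: .......
.......
..##...
...##..
...#.#.
..##.##
..#..#.
###.##.
.#..##.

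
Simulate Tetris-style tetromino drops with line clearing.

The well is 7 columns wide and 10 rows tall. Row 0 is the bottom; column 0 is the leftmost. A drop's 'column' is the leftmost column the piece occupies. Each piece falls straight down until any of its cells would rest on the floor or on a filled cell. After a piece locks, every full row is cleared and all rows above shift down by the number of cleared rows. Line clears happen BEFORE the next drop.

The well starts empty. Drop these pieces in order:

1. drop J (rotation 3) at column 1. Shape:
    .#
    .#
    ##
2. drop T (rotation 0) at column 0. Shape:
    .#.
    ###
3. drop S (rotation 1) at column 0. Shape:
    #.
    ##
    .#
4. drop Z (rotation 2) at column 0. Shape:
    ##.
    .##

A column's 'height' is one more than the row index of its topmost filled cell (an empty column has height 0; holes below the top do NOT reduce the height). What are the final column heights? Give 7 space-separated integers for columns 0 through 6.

Answer: 9 9 8 0 0 0 0

Derivation:
Drop 1: J rot3 at col 1 lands with bottom-row=0; cleared 0 line(s) (total 0); column heights now [0 1 3 0 0 0 0], max=3
Drop 2: T rot0 at col 0 lands with bottom-row=3; cleared 0 line(s) (total 0); column heights now [4 5 4 0 0 0 0], max=5
Drop 3: S rot1 at col 0 lands with bottom-row=5; cleared 0 line(s) (total 0); column heights now [8 7 4 0 0 0 0], max=8
Drop 4: Z rot2 at col 0 lands with bottom-row=7; cleared 0 line(s) (total 0); column heights now [9 9 8 0 0 0 0], max=9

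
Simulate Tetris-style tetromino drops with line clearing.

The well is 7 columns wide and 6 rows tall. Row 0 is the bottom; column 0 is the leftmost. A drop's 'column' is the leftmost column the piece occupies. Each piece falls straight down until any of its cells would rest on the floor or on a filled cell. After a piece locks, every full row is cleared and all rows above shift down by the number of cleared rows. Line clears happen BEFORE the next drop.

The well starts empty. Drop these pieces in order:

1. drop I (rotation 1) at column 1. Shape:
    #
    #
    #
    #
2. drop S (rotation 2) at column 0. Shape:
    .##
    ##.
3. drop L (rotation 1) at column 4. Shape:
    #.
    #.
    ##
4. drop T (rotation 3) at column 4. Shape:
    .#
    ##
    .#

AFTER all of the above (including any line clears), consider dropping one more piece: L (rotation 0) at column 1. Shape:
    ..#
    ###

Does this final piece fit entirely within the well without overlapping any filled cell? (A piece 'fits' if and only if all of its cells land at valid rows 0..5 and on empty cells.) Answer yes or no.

Drop 1: I rot1 at col 1 lands with bottom-row=0; cleared 0 line(s) (total 0); column heights now [0 4 0 0 0 0 0], max=4
Drop 2: S rot2 at col 0 lands with bottom-row=4; cleared 0 line(s) (total 0); column heights now [5 6 6 0 0 0 0], max=6
Drop 3: L rot1 at col 4 lands with bottom-row=0; cleared 0 line(s) (total 0); column heights now [5 6 6 0 3 1 0], max=6
Drop 4: T rot3 at col 4 lands with bottom-row=2; cleared 0 line(s) (total 0); column heights now [5 6 6 0 4 5 0], max=6
Test piece L rot0 at col 1 (width 3): heights before test = [5 6 6 0 4 5 0]; fits = False

Answer: no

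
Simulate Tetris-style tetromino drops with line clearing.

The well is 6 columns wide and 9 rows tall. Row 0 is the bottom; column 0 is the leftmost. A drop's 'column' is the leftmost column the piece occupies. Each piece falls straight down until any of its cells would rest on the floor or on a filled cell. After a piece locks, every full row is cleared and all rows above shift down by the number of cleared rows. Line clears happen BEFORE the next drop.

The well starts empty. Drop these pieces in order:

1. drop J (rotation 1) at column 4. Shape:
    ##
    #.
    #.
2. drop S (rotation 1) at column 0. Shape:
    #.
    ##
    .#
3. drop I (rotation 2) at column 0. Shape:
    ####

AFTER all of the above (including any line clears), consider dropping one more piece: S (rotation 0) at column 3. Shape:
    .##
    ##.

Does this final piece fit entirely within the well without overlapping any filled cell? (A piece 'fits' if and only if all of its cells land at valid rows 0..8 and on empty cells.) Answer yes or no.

Answer: yes

Derivation:
Drop 1: J rot1 at col 4 lands with bottom-row=0; cleared 0 line(s) (total 0); column heights now [0 0 0 0 3 3], max=3
Drop 2: S rot1 at col 0 lands with bottom-row=0; cleared 0 line(s) (total 0); column heights now [3 2 0 0 3 3], max=3
Drop 3: I rot2 at col 0 lands with bottom-row=3; cleared 0 line(s) (total 0); column heights now [4 4 4 4 3 3], max=4
Test piece S rot0 at col 3 (width 3): heights before test = [4 4 4 4 3 3]; fits = True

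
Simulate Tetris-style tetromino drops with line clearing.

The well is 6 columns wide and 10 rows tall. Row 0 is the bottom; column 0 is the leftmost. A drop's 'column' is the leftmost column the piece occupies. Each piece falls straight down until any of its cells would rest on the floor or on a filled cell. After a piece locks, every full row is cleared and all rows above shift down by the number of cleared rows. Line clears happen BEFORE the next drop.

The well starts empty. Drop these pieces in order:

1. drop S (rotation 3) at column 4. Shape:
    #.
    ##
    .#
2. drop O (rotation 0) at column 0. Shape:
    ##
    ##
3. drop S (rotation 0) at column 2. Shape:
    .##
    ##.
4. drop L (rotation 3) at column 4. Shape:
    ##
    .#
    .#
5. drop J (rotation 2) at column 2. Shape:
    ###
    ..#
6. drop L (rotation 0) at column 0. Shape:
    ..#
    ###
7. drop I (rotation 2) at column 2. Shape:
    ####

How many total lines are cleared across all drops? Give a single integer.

Answer: 0

Derivation:
Drop 1: S rot3 at col 4 lands with bottom-row=0; cleared 0 line(s) (total 0); column heights now [0 0 0 0 3 2], max=3
Drop 2: O rot0 at col 0 lands with bottom-row=0; cleared 0 line(s) (total 0); column heights now [2 2 0 0 3 2], max=3
Drop 3: S rot0 at col 2 lands with bottom-row=2; cleared 0 line(s) (total 0); column heights now [2 2 3 4 4 2], max=4
Drop 4: L rot3 at col 4 lands with bottom-row=2; cleared 0 line(s) (total 0); column heights now [2 2 3 4 5 5], max=5
Drop 5: J rot2 at col 2 lands with bottom-row=5; cleared 0 line(s) (total 0); column heights now [2 2 7 7 7 5], max=7
Drop 6: L rot0 at col 0 lands with bottom-row=7; cleared 0 line(s) (total 0); column heights now [8 8 9 7 7 5], max=9
Drop 7: I rot2 at col 2 lands with bottom-row=9; cleared 0 line(s) (total 0); column heights now [8 8 10 10 10 10], max=10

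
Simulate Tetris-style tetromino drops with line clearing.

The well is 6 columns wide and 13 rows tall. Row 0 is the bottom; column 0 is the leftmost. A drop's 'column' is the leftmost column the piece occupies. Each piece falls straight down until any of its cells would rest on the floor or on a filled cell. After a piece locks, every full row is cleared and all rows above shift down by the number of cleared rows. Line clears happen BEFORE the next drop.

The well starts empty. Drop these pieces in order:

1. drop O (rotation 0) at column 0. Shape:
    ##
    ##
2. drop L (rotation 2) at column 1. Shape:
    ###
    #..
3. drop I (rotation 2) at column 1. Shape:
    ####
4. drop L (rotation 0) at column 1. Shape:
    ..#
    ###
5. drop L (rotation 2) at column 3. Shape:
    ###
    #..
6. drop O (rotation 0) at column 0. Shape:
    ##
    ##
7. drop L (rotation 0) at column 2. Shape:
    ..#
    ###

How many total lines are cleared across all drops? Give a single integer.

Drop 1: O rot0 at col 0 lands with bottom-row=0; cleared 0 line(s) (total 0); column heights now [2 2 0 0 0 0], max=2
Drop 2: L rot2 at col 1 lands with bottom-row=2; cleared 0 line(s) (total 0); column heights now [2 4 4 4 0 0], max=4
Drop 3: I rot2 at col 1 lands with bottom-row=4; cleared 0 line(s) (total 0); column heights now [2 5 5 5 5 0], max=5
Drop 4: L rot0 at col 1 lands with bottom-row=5; cleared 0 line(s) (total 0); column heights now [2 6 6 7 5 0], max=7
Drop 5: L rot2 at col 3 lands with bottom-row=7; cleared 0 line(s) (total 0); column heights now [2 6 6 9 9 9], max=9
Drop 6: O rot0 at col 0 lands with bottom-row=6; cleared 0 line(s) (total 0); column heights now [8 8 6 9 9 9], max=9
Drop 7: L rot0 at col 2 lands with bottom-row=9; cleared 0 line(s) (total 0); column heights now [8 8 10 10 11 9], max=11

Answer: 0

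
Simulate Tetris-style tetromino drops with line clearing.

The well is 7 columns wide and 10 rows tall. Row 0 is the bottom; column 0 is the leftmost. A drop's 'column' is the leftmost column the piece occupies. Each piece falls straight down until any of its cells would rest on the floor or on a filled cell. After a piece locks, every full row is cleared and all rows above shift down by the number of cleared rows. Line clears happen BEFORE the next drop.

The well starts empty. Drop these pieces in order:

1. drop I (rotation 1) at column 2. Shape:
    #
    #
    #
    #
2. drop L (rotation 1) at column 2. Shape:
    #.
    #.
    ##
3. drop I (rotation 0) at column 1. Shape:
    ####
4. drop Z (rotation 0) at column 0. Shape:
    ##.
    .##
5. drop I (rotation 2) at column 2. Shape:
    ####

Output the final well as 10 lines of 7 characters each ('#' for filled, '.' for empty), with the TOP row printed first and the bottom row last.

Answer: ######.
.##....
.####..
..#....
..#....
..##...
..#....
..#....
..#....
..#....

Derivation:
Drop 1: I rot1 at col 2 lands with bottom-row=0; cleared 0 line(s) (total 0); column heights now [0 0 4 0 0 0 0], max=4
Drop 2: L rot1 at col 2 lands with bottom-row=4; cleared 0 line(s) (total 0); column heights now [0 0 7 5 0 0 0], max=7
Drop 3: I rot0 at col 1 lands with bottom-row=7; cleared 0 line(s) (total 0); column heights now [0 8 8 8 8 0 0], max=8
Drop 4: Z rot0 at col 0 lands with bottom-row=8; cleared 0 line(s) (total 0); column heights now [10 10 9 8 8 0 0], max=10
Drop 5: I rot2 at col 2 lands with bottom-row=9; cleared 0 line(s) (total 0); column heights now [10 10 10 10 10 10 0], max=10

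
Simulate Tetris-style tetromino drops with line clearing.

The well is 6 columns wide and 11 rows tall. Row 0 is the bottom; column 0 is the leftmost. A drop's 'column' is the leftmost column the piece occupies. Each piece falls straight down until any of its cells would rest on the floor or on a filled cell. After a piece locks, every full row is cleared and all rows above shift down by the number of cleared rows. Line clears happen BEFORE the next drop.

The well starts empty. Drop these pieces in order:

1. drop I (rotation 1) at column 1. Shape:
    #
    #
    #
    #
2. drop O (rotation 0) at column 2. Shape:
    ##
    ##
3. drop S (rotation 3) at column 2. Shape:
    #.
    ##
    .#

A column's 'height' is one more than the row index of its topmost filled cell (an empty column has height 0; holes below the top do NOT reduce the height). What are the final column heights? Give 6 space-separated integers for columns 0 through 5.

Answer: 0 4 5 4 0 0

Derivation:
Drop 1: I rot1 at col 1 lands with bottom-row=0; cleared 0 line(s) (total 0); column heights now [0 4 0 0 0 0], max=4
Drop 2: O rot0 at col 2 lands with bottom-row=0; cleared 0 line(s) (total 0); column heights now [0 4 2 2 0 0], max=4
Drop 3: S rot3 at col 2 lands with bottom-row=2; cleared 0 line(s) (total 0); column heights now [0 4 5 4 0 0], max=5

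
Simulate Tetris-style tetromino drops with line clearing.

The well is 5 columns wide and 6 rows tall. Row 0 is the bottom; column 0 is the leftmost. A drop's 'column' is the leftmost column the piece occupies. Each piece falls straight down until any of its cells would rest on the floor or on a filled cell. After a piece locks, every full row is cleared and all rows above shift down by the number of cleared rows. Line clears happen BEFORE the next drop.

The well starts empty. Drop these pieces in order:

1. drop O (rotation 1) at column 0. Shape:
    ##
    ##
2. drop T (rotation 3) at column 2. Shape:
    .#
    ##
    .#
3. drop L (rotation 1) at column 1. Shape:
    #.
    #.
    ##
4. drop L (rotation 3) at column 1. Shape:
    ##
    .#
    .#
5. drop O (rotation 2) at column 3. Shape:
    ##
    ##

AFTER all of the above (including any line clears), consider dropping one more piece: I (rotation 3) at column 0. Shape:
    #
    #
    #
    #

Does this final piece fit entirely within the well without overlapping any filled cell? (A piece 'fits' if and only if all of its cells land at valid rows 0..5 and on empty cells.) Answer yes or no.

Answer: yes

Derivation:
Drop 1: O rot1 at col 0 lands with bottom-row=0; cleared 0 line(s) (total 0); column heights now [2 2 0 0 0], max=2
Drop 2: T rot3 at col 2 lands with bottom-row=0; cleared 0 line(s) (total 0); column heights now [2 2 2 3 0], max=3
Drop 3: L rot1 at col 1 lands with bottom-row=2; cleared 0 line(s) (total 0); column heights now [2 5 3 3 0], max=5
Drop 4: L rot3 at col 1 lands with bottom-row=3; cleared 0 line(s) (total 0); column heights now [2 6 6 3 0], max=6
Drop 5: O rot2 at col 3 lands with bottom-row=3; cleared 0 line(s) (total 0); column heights now [2 6 6 5 5], max=6
Test piece I rot3 at col 0 (width 1): heights before test = [2 6 6 5 5]; fits = True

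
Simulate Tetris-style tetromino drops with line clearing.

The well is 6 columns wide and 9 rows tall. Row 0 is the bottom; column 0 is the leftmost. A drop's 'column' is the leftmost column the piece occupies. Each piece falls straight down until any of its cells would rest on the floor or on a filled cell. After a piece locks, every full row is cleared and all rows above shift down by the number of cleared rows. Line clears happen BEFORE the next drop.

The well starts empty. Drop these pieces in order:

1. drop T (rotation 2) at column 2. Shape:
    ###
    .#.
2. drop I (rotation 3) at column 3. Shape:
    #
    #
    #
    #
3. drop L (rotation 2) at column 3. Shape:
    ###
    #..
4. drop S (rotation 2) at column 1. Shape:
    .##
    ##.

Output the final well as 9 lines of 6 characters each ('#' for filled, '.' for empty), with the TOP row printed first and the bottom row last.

Drop 1: T rot2 at col 2 lands with bottom-row=0; cleared 0 line(s) (total 0); column heights now [0 0 2 2 2 0], max=2
Drop 2: I rot3 at col 3 lands with bottom-row=2; cleared 0 line(s) (total 0); column heights now [0 0 2 6 2 0], max=6
Drop 3: L rot2 at col 3 lands with bottom-row=6; cleared 0 line(s) (total 0); column heights now [0 0 2 8 8 8], max=8
Drop 4: S rot2 at col 1 lands with bottom-row=7; cleared 0 line(s) (total 0); column heights now [0 8 9 9 8 8], max=9

Answer: ..##..
.#####
...#..
...#..
...#..
...#..
...#..
..###.
...#..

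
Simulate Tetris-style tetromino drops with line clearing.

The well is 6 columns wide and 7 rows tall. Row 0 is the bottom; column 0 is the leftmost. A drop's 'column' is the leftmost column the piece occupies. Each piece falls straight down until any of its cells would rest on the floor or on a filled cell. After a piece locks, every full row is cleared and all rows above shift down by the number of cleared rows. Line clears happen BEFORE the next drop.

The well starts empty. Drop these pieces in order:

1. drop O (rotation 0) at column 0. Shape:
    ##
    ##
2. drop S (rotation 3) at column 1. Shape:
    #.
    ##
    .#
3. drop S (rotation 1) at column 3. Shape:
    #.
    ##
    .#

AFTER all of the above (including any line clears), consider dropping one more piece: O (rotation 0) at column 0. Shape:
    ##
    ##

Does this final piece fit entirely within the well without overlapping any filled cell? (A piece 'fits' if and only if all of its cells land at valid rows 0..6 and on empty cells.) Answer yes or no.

Drop 1: O rot0 at col 0 lands with bottom-row=0; cleared 0 line(s) (total 0); column heights now [2 2 0 0 0 0], max=2
Drop 2: S rot3 at col 1 lands with bottom-row=1; cleared 0 line(s) (total 0); column heights now [2 4 3 0 0 0], max=4
Drop 3: S rot1 at col 3 lands with bottom-row=0; cleared 0 line(s) (total 0); column heights now [2 4 3 3 2 0], max=4
Test piece O rot0 at col 0 (width 2): heights before test = [2 4 3 3 2 0]; fits = True

Answer: yes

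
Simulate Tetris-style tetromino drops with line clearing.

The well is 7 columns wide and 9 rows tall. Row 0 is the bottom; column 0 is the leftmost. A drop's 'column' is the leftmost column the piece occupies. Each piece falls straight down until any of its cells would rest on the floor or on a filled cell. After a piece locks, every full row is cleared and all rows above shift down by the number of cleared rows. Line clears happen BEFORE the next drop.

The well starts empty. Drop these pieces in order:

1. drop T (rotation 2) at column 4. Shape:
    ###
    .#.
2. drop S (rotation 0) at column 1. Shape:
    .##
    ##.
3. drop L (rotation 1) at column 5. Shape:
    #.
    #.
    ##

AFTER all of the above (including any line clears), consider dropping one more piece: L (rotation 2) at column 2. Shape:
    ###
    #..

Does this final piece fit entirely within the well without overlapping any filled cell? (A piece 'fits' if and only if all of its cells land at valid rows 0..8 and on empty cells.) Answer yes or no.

Drop 1: T rot2 at col 4 lands with bottom-row=0; cleared 0 line(s) (total 0); column heights now [0 0 0 0 2 2 2], max=2
Drop 2: S rot0 at col 1 lands with bottom-row=0; cleared 0 line(s) (total 0); column heights now [0 1 2 2 2 2 2], max=2
Drop 3: L rot1 at col 5 lands with bottom-row=2; cleared 0 line(s) (total 0); column heights now [0 1 2 2 2 5 3], max=5
Test piece L rot2 at col 2 (width 3): heights before test = [0 1 2 2 2 5 3]; fits = True

Answer: yes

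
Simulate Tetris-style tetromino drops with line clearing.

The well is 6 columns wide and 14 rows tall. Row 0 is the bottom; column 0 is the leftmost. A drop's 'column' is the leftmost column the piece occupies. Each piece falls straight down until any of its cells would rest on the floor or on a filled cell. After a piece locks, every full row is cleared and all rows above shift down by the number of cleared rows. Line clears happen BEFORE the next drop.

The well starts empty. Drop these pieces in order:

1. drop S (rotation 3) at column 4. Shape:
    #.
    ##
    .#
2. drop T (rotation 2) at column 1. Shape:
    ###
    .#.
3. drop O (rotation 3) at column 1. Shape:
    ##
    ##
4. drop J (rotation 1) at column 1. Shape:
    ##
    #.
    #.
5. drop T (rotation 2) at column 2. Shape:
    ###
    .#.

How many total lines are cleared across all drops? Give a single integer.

Answer: 0

Derivation:
Drop 1: S rot3 at col 4 lands with bottom-row=0; cleared 0 line(s) (total 0); column heights now [0 0 0 0 3 2], max=3
Drop 2: T rot2 at col 1 lands with bottom-row=0; cleared 0 line(s) (total 0); column heights now [0 2 2 2 3 2], max=3
Drop 3: O rot3 at col 1 lands with bottom-row=2; cleared 0 line(s) (total 0); column heights now [0 4 4 2 3 2], max=4
Drop 4: J rot1 at col 1 lands with bottom-row=4; cleared 0 line(s) (total 0); column heights now [0 7 7 2 3 2], max=7
Drop 5: T rot2 at col 2 lands with bottom-row=6; cleared 0 line(s) (total 0); column heights now [0 7 8 8 8 2], max=8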